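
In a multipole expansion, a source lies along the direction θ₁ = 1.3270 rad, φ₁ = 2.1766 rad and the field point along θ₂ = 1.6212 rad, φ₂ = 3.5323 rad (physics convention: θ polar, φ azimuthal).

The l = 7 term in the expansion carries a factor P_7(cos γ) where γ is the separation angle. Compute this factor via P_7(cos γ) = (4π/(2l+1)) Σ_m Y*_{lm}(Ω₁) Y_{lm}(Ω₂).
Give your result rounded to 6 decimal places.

-0.292434

Term-by-term m-sum for l=7 (normalisation 4π/15 = 0.837758):
  [-7]  conj(Y_{7,-7})(Ω₁) = -0.361006+0.184180i ; Y_{7,-7}(Ω₂) = +0.455196+0.196027i ; Δ = -0.200433+0.013071i
  [-6]  conj(Y_{7,-6})(Ω₁) = +0.332237+0.178592i ; Y_{7,-6}(Ω₂) = +0.065353+0.066934i ; Δ = +0.009759+0.033910i
  [-5]  conj(Y_{7,-5})(Ω₁) = +0.008603+0.076098i ; Y_{7,-5}(Ω₂) = -0.131673-0.327063i ; Δ = +0.023756-0.012834i
  [-4]  conj(Y_{7,-4})(Ω₁) = +0.265240-0.231874i ; Y_{7,-4}(Ω₂) = +0.000870-0.109141i ; Δ = -0.025076-0.029150i
  [-3]  conj(Y_{7,-3})(Ω₁) = -0.035316-0.008890i ; Y_{7,-3}(Ω₂) = -0.121224+0.287784i ; Δ = +0.006840-0.009086i
  [-2]  conj(Y_{7,-2})(Ω₁) = -0.113470-0.302203i ; Y_{7,-2}(Ω₂) = -0.082175+0.081523i ; Δ = +0.033961+0.015583i
  [-1]  conj(Y_{7,-1})(Ω₁) = -0.044842+0.064737i ; Y_{7,-1}(Ω₂) = +0.274902-0.113227i ; Δ = -0.004997+0.022874i
  [+0]  conj(Y_{7,0})(Ω₁) = -0.311751-0.000000i ; Y_{7,0}(Ω₂) = +0.117676+0.000000i ; Δ = -0.036686-0.000000i
  [+1]  conj(Y_{7,1})(Ω₁) = +0.044842+0.064737i ; Y_{7,1}(Ω₂) = -0.274902-0.113227i ; Δ = -0.004997-0.022874i
  [+2]  conj(Y_{7,2})(Ω₁) = -0.113470+0.302203i ; Y_{7,2}(Ω₂) = -0.082175-0.081523i ; Δ = +0.033961-0.015583i
  [+3]  conj(Y_{7,3})(Ω₁) = +0.035316-0.008890i ; Y_{7,3}(Ω₂) = +0.121224+0.287784i ; Δ = +0.006840+0.009086i
  [+4]  conj(Y_{7,4})(Ω₁) = +0.265240+0.231874i ; Y_{7,4}(Ω₂) = +0.000870+0.109141i ; Δ = -0.025076+0.029150i
  [+5]  conj(Y_{7,5})(Ω₁) = -0.008603+0.076098i ; Y_{7,5}(Ω₂) = +0.131673-0.327063i ; Δ = +0.023756+0.012834i
  [+6]  conj(Y_{7,6})(Ω₁) = +0.332237-0.178592i ; Y_{7,6}(Ω₂) = +0.065353-0.066934i ; Δ = +0.009759-0.033910i
  [+7]  conj(Y_{7,7})(Ω₁) = +0.361006+0.184180i ; Y_{7,7}(Ω₂) = -0.455196+0.196027i ; Δ = -0.200433-0.013071i
Total Σ_m = -0.349067+0.000000i. Multiply by 0.837758: -0.292434+0.000000i. P_7(cos γ) = -0.292434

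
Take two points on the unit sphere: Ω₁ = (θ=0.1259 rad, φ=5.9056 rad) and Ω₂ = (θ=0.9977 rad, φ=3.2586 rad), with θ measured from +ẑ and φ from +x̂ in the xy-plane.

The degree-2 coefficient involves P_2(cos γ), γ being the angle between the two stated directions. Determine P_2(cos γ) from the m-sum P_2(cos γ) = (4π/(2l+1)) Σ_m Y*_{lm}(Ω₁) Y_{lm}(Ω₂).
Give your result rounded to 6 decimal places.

-0.202852

Expand P_2 via completeness: Σ_{m} conj(Y_{2,m}) at Ω₁ times Y_{2,m} at Ω₂ —
  m=-2: Y*=0.00443 - 0.00417j  Y=0.26527 - 0.06324j  product 0.00091 - 0.00139j
  m=-1: Y*=0.08946 - 0.03548j  Y=-0.34957 + 0.04109j  product -0.02981 + 0.01608j
  m=+0: Y*=0.61586 + 0.00000j  Y=-0.03720 + 0.00000j  product -0.02291 + 0.00000j
  m=+1: Y*=-0.08946 - 0.03548j  Y=0.34957 + 0.04109j  product -0.02981 - 0.01608j
  m=+2: Y*=0.00443 + 0.00417j  Y=0.26527 + 0.06324j  product 0.00091 + 0.00139j
Σ over m = -0.08071 + 0.00000j; ×(4π/5) → -0.20285 + 0.00000j. Real part: -0.202852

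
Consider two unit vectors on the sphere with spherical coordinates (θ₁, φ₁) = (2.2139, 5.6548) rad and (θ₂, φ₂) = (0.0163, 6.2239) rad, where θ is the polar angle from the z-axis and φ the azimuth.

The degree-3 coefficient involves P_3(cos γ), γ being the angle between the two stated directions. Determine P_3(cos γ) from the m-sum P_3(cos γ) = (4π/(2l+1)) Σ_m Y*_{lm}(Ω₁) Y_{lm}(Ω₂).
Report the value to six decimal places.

0.373083

Expand P_3 via completeness: Σ_{m} conj(Y_{3,m}) at Ω₁ times Y_{3,m} at Ω₂ —
  m=-3: (-0.066112-0.203332i) × (+0.000002+0.000000i) = -0.000000-0.000000i  (running Σ = -0.000000-0.000000i)
  m=-2: (-0.121230+0.373276i) × (+0.000270+0.000032i) = -0.000045+0.000097i  (running Σ = -0.000045+0.000096i)
  m=-1: (+0.166976-0.121332i) × (+0.021026+0.001248i) = +0.003662-0.002343i  (running Σ = +0.003618-0.002246i)
  m=0: (+0.268971-0.000000i) × (+0.745758+0.000000i) = +0.200588+0.000000i  (running Σ = +0.204205-0.002246i)
  m=1: (-0.166976-0.121332i) × (-0.021026+0.001248i) = +0.003662+0.002343i  (running Σ = +0.207868+0.000096i)
  m=2: (-0.121230-0.373276i) × (+0.000270-0.000032i) = -0.000045-0.000097i  (running Σ = +0.207823-0.000000i)
  m=3: (+0.066112-0.203332i) × (-0.000002+0.000000i) = -0.000000+0.000000i  (running Σ = +0.207823+0.000000i)
Accumulated sum +0.207823+0.000000i; after 4π/(2l+1) scaling, +0.373083+0.000000i ⇒ P_3 = 0.373083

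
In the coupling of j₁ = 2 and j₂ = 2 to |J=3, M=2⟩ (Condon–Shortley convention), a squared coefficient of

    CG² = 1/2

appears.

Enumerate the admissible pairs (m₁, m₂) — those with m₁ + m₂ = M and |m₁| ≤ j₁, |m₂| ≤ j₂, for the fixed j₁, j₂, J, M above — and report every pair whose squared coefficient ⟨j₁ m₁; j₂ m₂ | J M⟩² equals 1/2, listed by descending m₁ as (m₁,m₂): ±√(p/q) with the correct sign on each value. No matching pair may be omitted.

(2,0): +√(1/2); (0,2): −√(1/2)

Admissible pairs with m₁+m₂ = M = 2: (0,2), (1,1), (2,0)
  (m₁,m₂)=(2,0): CG² = 1/2, CG = +√(1/2)   ← matches the target
  (m₁,m₂)=(1,1): CG² = 0/1, CG = 0
  (m₁,m₂)=(0,2): CG² = 1/2, CG = −√(1/2)   ← matches the target
Pairs with CG² = 1/2: (2,0): +√(1/2); (0,2): −√(1/2)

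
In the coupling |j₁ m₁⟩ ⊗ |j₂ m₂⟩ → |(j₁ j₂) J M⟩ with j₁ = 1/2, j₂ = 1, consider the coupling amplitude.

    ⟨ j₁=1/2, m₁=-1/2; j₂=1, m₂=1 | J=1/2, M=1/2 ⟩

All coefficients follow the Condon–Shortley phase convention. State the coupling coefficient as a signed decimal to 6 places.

-0.816497

j₁+j₂−J=1  J+j₁−j₂=0  J−j₁+j₂=1  j₁+j₂+J+1=3
(j₁±m₁, j₂±m₂, J±M) = (0,1,2,0,1,0)
P² = 2/3
sum k=1..1:
  [1] −1/1 = -1
S = -1
C² = P²·S² = 2/3 ; C = -0.816497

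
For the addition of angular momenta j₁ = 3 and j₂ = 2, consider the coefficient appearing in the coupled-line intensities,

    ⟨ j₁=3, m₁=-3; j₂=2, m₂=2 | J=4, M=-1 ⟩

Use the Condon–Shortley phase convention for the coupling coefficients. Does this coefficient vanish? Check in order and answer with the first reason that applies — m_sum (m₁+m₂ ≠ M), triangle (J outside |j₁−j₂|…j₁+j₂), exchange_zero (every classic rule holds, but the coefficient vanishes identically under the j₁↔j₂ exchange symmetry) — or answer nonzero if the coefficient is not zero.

m-sum: m₁+m₂ = -3+2 = -1, M = -1  ✓
triangle: |j₁−j₂| = 1 ≤ J = 4 ≤ j₁+j₂ = 5  ✓
exchange: j₁≠j₂ or m₁≠m₂ — the exchange symmetry imposes no constraint here
value check: CG = −√(3/70) = -0.207020 ≠ 0

nonzero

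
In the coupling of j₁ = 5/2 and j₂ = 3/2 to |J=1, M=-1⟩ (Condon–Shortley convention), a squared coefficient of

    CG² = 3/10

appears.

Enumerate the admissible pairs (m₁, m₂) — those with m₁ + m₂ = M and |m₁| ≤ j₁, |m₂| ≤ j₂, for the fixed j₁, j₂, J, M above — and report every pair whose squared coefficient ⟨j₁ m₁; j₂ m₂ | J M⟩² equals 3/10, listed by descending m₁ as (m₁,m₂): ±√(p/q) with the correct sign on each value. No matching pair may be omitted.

(-3/2,1/2): +√(3/10)

Admissible pairs with m₁+m₂ = M = -1: (-5/2,3/2), (-3/2,1/2), (-1/2,-1/2), (1/2,-3/2)
  (m₁,m₂)=(1/2,-3/2): CG² = 1/20, CG = +√(1/20)
  (m₁,m₂)=(-1/2,-1/2): CG² = 3/20, CG = −√(3/20)
  (m₁,m₂)=(-3/2,1/2): CG² = 3/10, CG = +√(3/10)   ← matches the target
  (m₁,m₂)=(-5/2,3/2): CG² = 1/2, CG = −√(1/2)
Pairs with CG² = 3/10: (-3/2,1/2): +√(3/10)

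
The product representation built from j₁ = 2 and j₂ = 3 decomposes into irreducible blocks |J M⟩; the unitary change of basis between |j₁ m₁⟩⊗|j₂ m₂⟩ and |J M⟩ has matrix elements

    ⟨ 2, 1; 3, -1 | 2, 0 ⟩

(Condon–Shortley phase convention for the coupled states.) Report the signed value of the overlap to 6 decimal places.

−√(1/7) ≈ -0.377964

triangle: 3!×1!×3!/8! = 36/40320
(j±m)!: 3!×1!×2!×4!×2!×2! = 1152
prefactor² = (2J+1)×Δ×N² = 36/7
  k=0: +1/(0!×3!×1!×2!×0!×1!) = 1/12
  k=1: −1/(1!×2!×0!×1!×1!×2!) = -1/4
Σ = -1/6  ⇒  CG² = 36/7×(-1/6)² = 1/7
CG = −√(1/7) = -0.377964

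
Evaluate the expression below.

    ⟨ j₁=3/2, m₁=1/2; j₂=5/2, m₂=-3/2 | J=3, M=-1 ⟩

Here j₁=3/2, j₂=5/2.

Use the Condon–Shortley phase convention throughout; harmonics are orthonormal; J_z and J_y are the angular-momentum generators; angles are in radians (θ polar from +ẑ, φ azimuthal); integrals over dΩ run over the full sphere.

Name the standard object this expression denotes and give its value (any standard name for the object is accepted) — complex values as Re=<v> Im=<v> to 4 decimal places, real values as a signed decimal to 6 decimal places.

This is a Clebsch–Gordan (vector-coupling) coefficient.
j₁+j₂−J=1  J+j₁−j₂=2  J−j₁+j₂=4  j₁+j₂+J+1=8
(j₁±m₁, j₂±m₂, J±M) = (2,1,1,4,2,4)
P² = 96/5
sum k=0..1:
  [0] +1/6 = 1/6
  [1] −1/48 = -1/48
S = 7/48
C² = P²·S² = 49/120 ; C = +0.639010

Clebsch–Gordan coefficient, +√(49/120) ≈ +0.639010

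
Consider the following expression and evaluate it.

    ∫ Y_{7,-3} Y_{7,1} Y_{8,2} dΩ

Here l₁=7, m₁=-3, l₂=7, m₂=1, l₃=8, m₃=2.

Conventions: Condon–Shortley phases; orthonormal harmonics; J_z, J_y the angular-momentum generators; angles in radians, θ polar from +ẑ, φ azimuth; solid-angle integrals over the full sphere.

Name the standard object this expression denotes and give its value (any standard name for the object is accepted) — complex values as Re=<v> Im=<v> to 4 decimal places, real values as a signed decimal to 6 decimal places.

This is a Gaunt coefficient — the integral of a triple product of spherical harmonics over the sphere.
Checks pass: Σm=0; 22 even; l₃=8∈[0,14].
(2·7+1)(2·7+1)(2·8+1) = 3825
Δ: 6! 8! 8! / 23! → 1/22086194130
sum: t=0:+1/18289152000 t=1:−1/248832000 t=2:+1/24883200 t=3:−1/11943936 t=4:+1/24883200 t=5:−1/248832000 t=6:+1/18289152000 = -11/975421440
3j²(7 7 8; 0 0 0) = Δ·Π!·Σ² = 1750/289731  (sign -1)
sum: t=2:+1/2786918400 t=3:−1/130636800 t=4:+1/39813120 t=5:−1/62208000 t=6:+1/597196800 = 143/41803776000
3j²(7 7 8; -3 1 2) = Δ·Π!·Σ² = 26/7429  (sign +1)
combine: 4πI² = 3825·1750/289731·26/7429 = 262500/3246473
take √, sign -1: I = -0.08021467

Gaunt coefficient, -0.080215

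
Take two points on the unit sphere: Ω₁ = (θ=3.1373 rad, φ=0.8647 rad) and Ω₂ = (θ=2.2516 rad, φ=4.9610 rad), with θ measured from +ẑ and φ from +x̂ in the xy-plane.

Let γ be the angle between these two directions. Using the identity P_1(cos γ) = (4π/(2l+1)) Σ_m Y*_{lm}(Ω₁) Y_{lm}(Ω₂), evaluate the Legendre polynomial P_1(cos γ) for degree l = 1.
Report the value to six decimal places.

0.627484

Addition theorem: P_1(cos γ) = (4π/3) Σ_m Y*_{lm}(Ω₁) Y_{lm}(Ω₂), m = −1…1:
  m=-1: (0.00096 + 0.00113j) × (0.06606 + 0.26022j) = -0.00023 + 0.00032j  (running Σ = -0.00023 + 0.00032j)
  m=0: (-0.48860 + 0.00000j) × (-0.30754 + 0.00000j) = 0.15026 + 0.00000j  (running Σ = 0.15003 + 0.00032j)
  m=1: (-0.00096 + 0.00113j) × (-0.06606 + 0.26022j) = -0.00023 - 0.00032j  (running Σ = 0.14980 + 0.00000j)
Σ over m = 0.14980 + 0.00000j; ×(4π/3) → 0.62748 + 0.00000j. Real part: 0.627484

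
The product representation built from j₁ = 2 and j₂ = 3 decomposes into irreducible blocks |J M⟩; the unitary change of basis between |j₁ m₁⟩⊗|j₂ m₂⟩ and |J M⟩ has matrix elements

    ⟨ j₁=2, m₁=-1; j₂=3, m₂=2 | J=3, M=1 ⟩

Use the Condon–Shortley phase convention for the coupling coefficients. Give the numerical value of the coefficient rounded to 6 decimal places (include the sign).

+0.500000  (= +√(1/4))

j₁+j₂−J=2  J+j₁−j₂=2  J−j₁+j₂=4  j₁+j₂+J+1=9
(j₁±m₁, j₂±m₂, J±M) = (1,3,5,1,4,2)
P² = 64
sum k=1..2:
  [1] −1/48 = -1/48
  [2] +1/12 = 1/12
S = 1/16
C² = P²·S² = 1/4 ; C = +0.500000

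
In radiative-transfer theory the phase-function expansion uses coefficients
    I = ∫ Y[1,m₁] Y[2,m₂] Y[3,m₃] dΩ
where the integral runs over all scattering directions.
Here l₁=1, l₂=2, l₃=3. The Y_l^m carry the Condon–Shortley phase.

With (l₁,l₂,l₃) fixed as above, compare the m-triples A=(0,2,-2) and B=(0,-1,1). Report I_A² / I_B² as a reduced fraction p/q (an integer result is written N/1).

5/8

Same 1,2,3: normalisation and zero-m 3j drop out of the ratio.
A: Δ: 0! 2! 4! / 7! → 1/105; sum: t=0:+1/24 = 1/24; 3j²(1 2 3; 0 2 -2) = Δ·Π!·Σ² = 1/21  (sign -1)
B: Δ: 0! 2! 4! / 7! → 1/105; sum: t=0:+1/6 = 1/6; 3j²(1 2 3; 0 -1 1) = Δ·Π!·Σ² = 8/105  (sign +1)
I_A²/I_B² = (1/21)/(8/105) = 5/8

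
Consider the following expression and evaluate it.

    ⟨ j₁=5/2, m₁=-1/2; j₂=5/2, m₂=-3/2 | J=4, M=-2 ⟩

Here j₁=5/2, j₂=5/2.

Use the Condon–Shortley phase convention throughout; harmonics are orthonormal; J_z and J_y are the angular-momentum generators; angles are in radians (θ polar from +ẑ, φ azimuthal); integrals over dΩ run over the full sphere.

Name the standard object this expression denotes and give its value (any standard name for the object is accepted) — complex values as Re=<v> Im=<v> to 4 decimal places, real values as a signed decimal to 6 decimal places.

This is a Clebsch–Gordan (vector-coupling) coefficient.
j₁+j₂−J=1  J+j₁−j₂=4  J−j₁+j₂=4  j₁+j₂+J+1=10
(j₁±m₁, j₂±m₂, J±M) = (2,3,1,4,2,6)
P² = 20736/35
sum k=0..1:
  [0] +1/36 = 1/36
  [1] −1/96 = -1/96
S = 5/288
C² = P²·S² = 5/28 ; C = +0.422577

Clebsch–Gordan coefficient, +√(5/28) ≈ +0.422577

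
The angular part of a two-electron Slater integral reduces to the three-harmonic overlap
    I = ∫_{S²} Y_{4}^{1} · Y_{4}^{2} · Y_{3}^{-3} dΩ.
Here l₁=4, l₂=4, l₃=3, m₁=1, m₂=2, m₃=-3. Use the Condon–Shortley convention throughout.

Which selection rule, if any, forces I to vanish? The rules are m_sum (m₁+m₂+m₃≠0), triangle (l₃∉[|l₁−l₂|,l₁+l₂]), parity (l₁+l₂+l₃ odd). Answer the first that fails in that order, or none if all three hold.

parity

m₁+m₂+m₃ = 1 + 2 − 3 = 0  ✓
triangle: |4−4|=0 ≤ l₃=3 ≤ 4+4=8  ✓
parity: l₁+l₂+l₃ = 11 is odd  ✗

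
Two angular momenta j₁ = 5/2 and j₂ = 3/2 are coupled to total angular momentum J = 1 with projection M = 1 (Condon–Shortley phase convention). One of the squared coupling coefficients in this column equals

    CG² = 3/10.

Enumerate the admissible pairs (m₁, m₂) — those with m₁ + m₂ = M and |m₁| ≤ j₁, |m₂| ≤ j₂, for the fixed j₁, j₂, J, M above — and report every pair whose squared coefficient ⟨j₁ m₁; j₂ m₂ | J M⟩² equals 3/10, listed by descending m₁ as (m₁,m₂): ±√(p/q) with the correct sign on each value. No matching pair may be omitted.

(3/2,-1/2): −√(3/10)

Admissible pairs with m₁+m₂ = M = 1: (-1/2,3/2), (1/2,1/2), (3/2,-1/2), (5/2,-3/2)
  (m₁,m₂)=(5/2,-3/2): CG² = 1/2, CG = +√(1/2)
  (m₁,m₂)=(3/2,-1/2): CG² = 3/10, CG = −√(3/10)   ← matches the target
  (m₁,m₂)=(1/2,1/2): CG² = 3/20, CG = +√(3/20)
  (m₁,m₂)=(-1/2,3/2): CG² = 1/20, CG = −√(1/20)
Pairs with CG² = 3/10: (3/2,-1/2): −√(3/10)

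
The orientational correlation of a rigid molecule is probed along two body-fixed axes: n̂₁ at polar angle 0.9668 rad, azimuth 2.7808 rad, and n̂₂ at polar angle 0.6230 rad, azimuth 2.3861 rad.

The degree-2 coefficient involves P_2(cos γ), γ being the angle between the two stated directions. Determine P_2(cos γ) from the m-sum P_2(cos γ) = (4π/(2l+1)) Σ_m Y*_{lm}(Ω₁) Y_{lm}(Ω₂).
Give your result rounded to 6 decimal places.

Expand P_2 via completeness: Σ_{m} conj(Y_{2,m}) at Ω₁ times Y_{2,m} at Ω₂ —
  term(m=-2) = (0.024235, 0.024430)   from Y*(Ω₁)=(0.196459, -0.172860), Y(Ω₂)=(0.007861, 0.131269)
  term(m=-1) = (0.122037, 0.050836)   from Y*(Ω₁)=(-0.337879, 0.127485), Y(Ω₂)=(-0.266481, -0.251001)
  term(m=+0) = (-0.003149, -0.000000)   from Y*(Ω₁)=(-0.010201, -0.000000), Y(Ω₂)=(0.308665, 0.000000)
  term(m=+1) = (0.122037, -0.050836)   from Y*(Ω₁)=(0.337879, 0.127485), Y(Ω₂)=(0.266481, -0.251001)
  term(m=+2) = (0.024235, -0.024430)   from Y*(Ω₁)=(0.196459, 0.172860), Y(Ω₂)=(0.007861, -0.131269)
Σ over m = (0.289396, 0.000000); ×(4π/5) → (0.727332, 0.000000). Real part: 0.727332

0.727332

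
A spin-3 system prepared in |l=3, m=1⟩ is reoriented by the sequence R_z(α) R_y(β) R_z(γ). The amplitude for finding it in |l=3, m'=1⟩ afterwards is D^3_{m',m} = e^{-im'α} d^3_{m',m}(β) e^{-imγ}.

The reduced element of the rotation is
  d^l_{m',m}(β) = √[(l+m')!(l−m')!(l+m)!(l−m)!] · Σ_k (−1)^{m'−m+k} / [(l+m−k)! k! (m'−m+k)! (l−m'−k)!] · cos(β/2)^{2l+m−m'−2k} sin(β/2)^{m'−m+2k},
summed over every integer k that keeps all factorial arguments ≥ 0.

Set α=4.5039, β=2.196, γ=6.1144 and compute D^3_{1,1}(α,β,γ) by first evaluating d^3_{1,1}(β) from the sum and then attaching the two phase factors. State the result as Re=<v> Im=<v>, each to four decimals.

D^3_{1,1}(4.5039,2.1960,6.1144) = e^{-i·1·4.5039}·d^3_{1,1}(2.1960)·e^{-i·1·6.1144}. Compute d first:
Half-angle: c=0.455378, s=0.890298. N=√(24·2·24·2)=48.000000
k∈{0,1,2} keeps every argument non-negative
  k=0: (−1)^0·48.0000/(48)·0.4554^6·0.8903^0 = +0.008917
  k=1: (−1)^1·48.0000/(6)·0.4554^4·0.8903^2 = -0.272677
  k=2: (−1)^2·48.0000/(8)·0.4554^2·0.8903^4 = +0.781694
d^3_{1,1}(2.1960) = +0.008917 -0.272677 +0.781694 = +0.517935
Phases: e^{-i·(1)·4.5039}=-0.206982+0.978345i, e^{-i·(1)·6.1144}=+0.985790+0.167985i ⇒ D=-0.190801+0.481510i

Re=-0.1908 Im=0.4815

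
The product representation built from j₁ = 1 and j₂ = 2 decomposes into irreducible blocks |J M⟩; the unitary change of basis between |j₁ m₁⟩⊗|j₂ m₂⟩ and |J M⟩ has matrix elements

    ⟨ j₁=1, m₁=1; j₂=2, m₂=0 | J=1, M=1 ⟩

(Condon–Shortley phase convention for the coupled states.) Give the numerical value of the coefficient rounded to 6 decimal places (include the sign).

triangle: 2!·0!·2!/5! = 4/120
(j±m)!: 2!·0!·2!·2!·2!·0! = 16
prefactor² = (2J+1)·Δ·N² = 8/5
  k=0: +1/(0!·2!·0!·2!·0!·0!) = 1/4
Σ = 1/4  ⇒  CG² = 8/5·(1/4)² = 1/10
CG = +√(1/10) = +0.316228

+√(1/10) ≈ +0.316228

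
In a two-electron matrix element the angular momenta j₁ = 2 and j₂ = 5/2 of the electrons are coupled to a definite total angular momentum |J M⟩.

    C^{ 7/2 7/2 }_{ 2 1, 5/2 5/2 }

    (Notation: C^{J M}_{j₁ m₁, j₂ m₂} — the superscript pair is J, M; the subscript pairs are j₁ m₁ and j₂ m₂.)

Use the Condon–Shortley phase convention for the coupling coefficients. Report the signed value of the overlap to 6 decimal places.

triangle: 1!*3!*4!/9! = 144/362880
(j±m)!: 3!*1!*5!*0!*7!*0! = 3628800
prefactor² = (2J+1)*Δ*N² = 11520
  k=1: −1/(1!*0!*0!*4!*3!*0!) = -1/144
Σ = -1/144  ⇒  CG² = 11520*(-1/144)² = 5/9
CG = −√(5/9) = -0.745356

−√(5/9) = -0.745356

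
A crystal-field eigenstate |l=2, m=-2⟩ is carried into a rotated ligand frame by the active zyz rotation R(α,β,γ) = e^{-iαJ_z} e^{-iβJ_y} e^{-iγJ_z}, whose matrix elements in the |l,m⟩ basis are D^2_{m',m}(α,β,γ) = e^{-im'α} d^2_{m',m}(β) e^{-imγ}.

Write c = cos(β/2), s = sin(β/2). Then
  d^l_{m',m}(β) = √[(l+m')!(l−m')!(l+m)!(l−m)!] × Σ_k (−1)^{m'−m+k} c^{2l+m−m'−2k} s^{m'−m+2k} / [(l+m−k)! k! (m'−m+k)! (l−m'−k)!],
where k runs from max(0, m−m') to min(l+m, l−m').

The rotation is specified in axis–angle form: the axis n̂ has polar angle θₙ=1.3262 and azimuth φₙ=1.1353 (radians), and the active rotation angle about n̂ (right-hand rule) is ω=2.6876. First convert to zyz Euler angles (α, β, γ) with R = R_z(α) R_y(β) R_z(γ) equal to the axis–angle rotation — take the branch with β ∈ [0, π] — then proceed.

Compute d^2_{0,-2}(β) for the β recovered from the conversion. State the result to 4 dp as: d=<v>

Axis–angle → zyz. n̂ = (sinθₙcosφₙ, sinθₙsinφₙ, cosθₙ) = (+0.409304, +0.879674, +0.242165), ω = 2.6876.
R = I cosω + sinω [n̂]ₓ + (1−cosω) n̂n̂ᵀ gives
  R = [-0.580614, +0.577433, +0.573985; +0.789839, +0.570564, +0.224970; -0.197590, +0.583976, -0.787356]
β = atan2(√(R₁₃²+R₂₃²), R₃₃) = 2.477305; α = atan2(R₂₃, R₁₃) mod 2π = 0.373542; γ = atan2(R₃₂, −R₃₁) mod 2π = 1.244535
d^2_{0,-2}(β=2.4773) via the finite sum:
c=cos(2.477305/2)=0.326070, s=sin(2.477305/2)=0.945345; N=√[2·2·1·24]=9.797959
k∈{0} keeps every argument non-negative
  k=0: (−1)^2·9.7980/(4)·0.3261^2·0.9453^2 = +0.232745
d^2_{0,-2}(2.4773) = +0.232745

d=0.2327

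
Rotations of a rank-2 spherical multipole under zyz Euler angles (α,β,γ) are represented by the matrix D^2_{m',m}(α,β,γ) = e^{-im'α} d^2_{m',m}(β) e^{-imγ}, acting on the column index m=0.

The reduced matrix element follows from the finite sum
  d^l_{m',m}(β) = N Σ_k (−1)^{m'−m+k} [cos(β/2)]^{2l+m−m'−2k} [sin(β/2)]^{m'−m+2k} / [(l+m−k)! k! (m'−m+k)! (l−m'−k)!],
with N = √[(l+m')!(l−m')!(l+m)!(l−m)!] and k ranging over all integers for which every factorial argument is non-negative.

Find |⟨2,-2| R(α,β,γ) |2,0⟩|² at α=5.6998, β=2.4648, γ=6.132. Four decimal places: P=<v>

Split into d^2_{-2,0}(β=2.4648) × two z-phases.
With c≡cos(β/2)=0.331975 and s≡sin(β/2)=0.943288, N=[1·24·2·2]^{1/2}=9.797959
k: max(0,(0)−(-2))=2 … min(2+(0),2−(-2))=2
  k=2: (−1)^0·9.7980/(4)·0.3320^2·0.9433^2 = +0.240201
d^2_{-2,0}(2.4648) = +0.240201
|D^2_{-2,0}|² = |d^2_{-2,0}(β)|² = (+0.240201)² = 0.057696 (the z-rotation phases have unit modulus)

P=0.0577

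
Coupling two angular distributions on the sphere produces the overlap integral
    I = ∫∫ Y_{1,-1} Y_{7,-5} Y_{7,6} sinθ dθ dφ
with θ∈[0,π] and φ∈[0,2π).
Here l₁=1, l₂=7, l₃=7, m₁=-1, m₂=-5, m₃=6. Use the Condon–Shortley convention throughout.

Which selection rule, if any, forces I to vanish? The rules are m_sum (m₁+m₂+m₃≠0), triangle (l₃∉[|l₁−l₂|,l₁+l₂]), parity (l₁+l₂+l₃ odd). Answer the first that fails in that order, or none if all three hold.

parity

m₁+m₂+m₃ = -1 − 5 + 6 = 0  ✓
triangle: |1−7|=6 ≤ l₃=7 ≤ 1+7=8  ✓
parity: l₁+l₂+l₃ = 15 is odd  ✗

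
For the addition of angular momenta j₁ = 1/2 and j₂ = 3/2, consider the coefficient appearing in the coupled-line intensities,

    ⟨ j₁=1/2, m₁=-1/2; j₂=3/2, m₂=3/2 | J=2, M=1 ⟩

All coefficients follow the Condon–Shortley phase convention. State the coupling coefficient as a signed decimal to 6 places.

j₁+j₂−J=0  J+j₁−j₂=1  J−j₁+j₂=3  j₁+j₂+J+1=5
(j₁±m₁, j₂±m₂, J±M) = (0,1,3,0,3,1)
P² = 9
sum k=0..0:
  [0] +1/6 = 1/6
S = 1/6
C² = P²·S² = 1/4 ; C = +0.500000

+√(1/4) ≈ +0.500000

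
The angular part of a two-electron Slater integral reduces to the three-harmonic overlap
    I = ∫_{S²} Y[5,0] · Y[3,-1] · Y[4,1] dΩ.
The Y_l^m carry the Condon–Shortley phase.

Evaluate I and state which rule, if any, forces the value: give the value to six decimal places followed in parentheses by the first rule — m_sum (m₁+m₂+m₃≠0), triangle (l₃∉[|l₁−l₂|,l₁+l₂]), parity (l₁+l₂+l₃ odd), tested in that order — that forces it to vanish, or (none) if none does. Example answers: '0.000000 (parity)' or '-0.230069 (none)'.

Rules hold: Σm=0, L=12 even, 2≤4≤8.
N = 11·7·9 = 693
Δ = 4!·6!·2!/13! = 1/180180
Racah Σ t=1..3: t=1:−1/576 t=2:+1/144 t=3:−1/576 = 1/288
⇒ 3j(5 3 4; 0 0 0)² = 20/1001, sgn +1
Racah Σ t=0..2: t=0:+1/5760 t=1:−1/288 t=2:+1/288 = 1/5760
⇒ 3j(5 3 4; 0 -1 1)² = 1/12012, sgn -1
4πI² = N·(3j₀)²·(3jₘ)² = 15/13013
I = -1·√(0.00115269/4π) = -0.00957750
No selection rule forces the value: the integral is nonzero (none).

-0.009577 (none)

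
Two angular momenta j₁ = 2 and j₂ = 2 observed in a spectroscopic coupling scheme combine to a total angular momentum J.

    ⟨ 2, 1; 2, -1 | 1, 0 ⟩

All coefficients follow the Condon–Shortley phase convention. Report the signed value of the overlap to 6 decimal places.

j₁+j₂−J=3  J+j₁−j₂=1  J−j₁+j₂=1  j₁+j₂+J+1=6
(j₁±m₁, j₂±m₂, J±M) = (3,1,1,3,1,1)
P² = 9/10
sum k=0..1:
  [0] +1/6 = 1/6
  [1] −1/2 = -1/2
S = -1/3
C² = P²·S² = 1/10 ; C = -0.316228

−√(1/10) ≈ -0.316228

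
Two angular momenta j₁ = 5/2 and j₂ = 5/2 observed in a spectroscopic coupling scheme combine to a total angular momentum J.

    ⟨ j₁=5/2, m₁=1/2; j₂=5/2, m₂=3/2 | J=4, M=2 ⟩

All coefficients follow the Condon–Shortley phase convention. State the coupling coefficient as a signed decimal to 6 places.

-0.422577  (= −√(5/28))

j₁+j₂−J=1  J+j₁−j₂=4  J−j₁+j₂=4  j₁+j₂+J+1=10
(j₁±m₁, j₂±m₂, J±M) = (3,2,4,1,6,2)
P² = 20736/35
sum k=0..1:
  [0] +1/96 = 1/96
  [1] −1/36 = -1/36
S = -5/288
C² = P²·S² = 5/28 ; C = -0.422577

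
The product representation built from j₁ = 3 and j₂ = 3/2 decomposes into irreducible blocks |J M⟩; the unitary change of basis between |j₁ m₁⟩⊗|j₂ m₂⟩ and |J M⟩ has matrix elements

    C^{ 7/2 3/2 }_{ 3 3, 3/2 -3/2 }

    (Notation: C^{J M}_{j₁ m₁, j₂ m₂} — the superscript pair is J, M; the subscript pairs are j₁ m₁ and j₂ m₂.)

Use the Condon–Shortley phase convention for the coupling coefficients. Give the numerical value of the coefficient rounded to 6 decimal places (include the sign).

j₁+j₂−J=1  J+j₁−j₂=5  J−j₁+j₂=2  j₁+j₂+J+1=9
(j₁±m₁, j₂±m₂, J±M) = (6,0,0,3,5,2)
P² = 38400/7
sum k=0..0:
  [0] +1/240 = 1/240
S = 1/240
C² = P²·S² = 2/21 ; C = +0.308607

+√(2/21) = +0.308607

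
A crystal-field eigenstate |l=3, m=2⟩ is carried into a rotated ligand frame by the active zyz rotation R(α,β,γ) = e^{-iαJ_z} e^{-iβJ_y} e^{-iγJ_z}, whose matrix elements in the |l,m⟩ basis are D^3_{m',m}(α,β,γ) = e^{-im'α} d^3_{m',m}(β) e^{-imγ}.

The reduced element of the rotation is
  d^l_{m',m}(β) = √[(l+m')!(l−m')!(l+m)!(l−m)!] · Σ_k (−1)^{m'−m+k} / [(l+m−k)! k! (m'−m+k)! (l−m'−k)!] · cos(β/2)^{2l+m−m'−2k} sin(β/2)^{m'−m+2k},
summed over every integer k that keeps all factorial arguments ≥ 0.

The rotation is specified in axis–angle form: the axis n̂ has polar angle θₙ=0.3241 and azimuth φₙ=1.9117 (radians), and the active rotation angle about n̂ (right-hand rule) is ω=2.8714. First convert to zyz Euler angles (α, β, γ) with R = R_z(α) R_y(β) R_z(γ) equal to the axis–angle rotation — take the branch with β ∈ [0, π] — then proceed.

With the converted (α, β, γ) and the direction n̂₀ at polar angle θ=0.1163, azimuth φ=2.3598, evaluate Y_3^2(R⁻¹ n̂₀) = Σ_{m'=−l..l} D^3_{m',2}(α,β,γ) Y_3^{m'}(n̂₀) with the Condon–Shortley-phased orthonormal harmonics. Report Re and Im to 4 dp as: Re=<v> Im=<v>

Re=-0.1786 Im=-0.1561

Axis–angle → zyz. n̂ = (sinθₙcosφₙ, sinθₙsinφₙ, cosθₙ) = (-0.106472, +0.300130, +0.947938), ω = 2.8714.
R = I cosω + sinω [n̂]ₓ + (1−cosω) n̂n̂ᵀ gives
  R = [-0.941458, -0.315772, -0.118086; +0.190269, -0.786832, +0.587106; -0.278306, +0.530267, +0.800851]
β = atan2(√(R₁₃²+R₂₃²), R₃₃) = 0.642081; α = atan2(R₂₃, R₁₃) mod 2π = 1.769281; γ = atan2(R₃₂, −R₃₁) mod 2π = 1.087474
Need the full column D^3_{m',2} for m'=−3..3 at α=1.7693, β=0.6421, γ=1.0875.
cos(β/2)=0.948908, sin(β/2)=0.315554
d^3_{-3,2}: single k=5 term ⇒ +0.007272;  D = -0.007272+0.000063i
d^3_{-2,2}: k∈[4..5] ⇒ +0.044639 -0.000987 = +0.043652;  D = +0.008979+0.042718i
d^3_{-1,2}: k∈[3..4] ⇒ +0.169794 -0.009388 = +0.160406;  D = +0.147387-0.063301i
d^3_{0,2}: k∈[2..3] ⇒ +0.442185 -0.048899 = +0.393286;  D = -0.223411-0.323668i
d^3_{1,2}: k∈[1..2] ⇒ +0.767703 -0.169794 = +0.597909;  D = -0.415435+0.430011i
d^3_{2,2}: k∈[0..1] ⇒ +0.730035 -0.403658 = +0.326377;  D = +0.274834+0.176034i
d^3_{3,2}: single k=0 term ⇒ -0.594660;  D = -0.215698+0.554162i
Y_3^{m'}(θ=0.1163,φ=2.3598) and Σ D·Y over m':
  (-0.0073+0.0001i)·(+0.0005-0.0005i)  (+0.0090+0.0427i)·(+0.0001+0.0137i)  (+0.1474-0.0633i)·(-0.1047-0.1039i)  (-0.2234-0.3237i)·(+0.7164+0.0000i)  (-0.4154+0.4300i)·(+0.1047-0.1039i)  (+0.2748+0.1760i)·(+0.0001-0.0137i)  (-0.2157+0.5542i)·(-0.0005-0.0005i)
Y_3^2(R⁻¹ n̂) = -0.178640-0.156141i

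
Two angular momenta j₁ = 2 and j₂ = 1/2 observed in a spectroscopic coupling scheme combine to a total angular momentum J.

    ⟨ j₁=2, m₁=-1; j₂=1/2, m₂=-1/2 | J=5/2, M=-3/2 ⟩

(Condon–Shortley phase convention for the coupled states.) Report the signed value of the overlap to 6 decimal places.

+√(4/5) = +0.894427

triangle: 0!·4!·1!/6! = 24/720
(j±m)!: 1!·3!·0!·1!·1!·4! = 144
prefactor² = (2J+1)·Δ·N² = 144/5
  k=0: +1/(0!·0!·3!·0!·1!·1!) = 1/6
Σ = 1/6  ⇒  CG² = 144/5·(1/6)² = 4/5
CG = +√(4/5) = +0.894427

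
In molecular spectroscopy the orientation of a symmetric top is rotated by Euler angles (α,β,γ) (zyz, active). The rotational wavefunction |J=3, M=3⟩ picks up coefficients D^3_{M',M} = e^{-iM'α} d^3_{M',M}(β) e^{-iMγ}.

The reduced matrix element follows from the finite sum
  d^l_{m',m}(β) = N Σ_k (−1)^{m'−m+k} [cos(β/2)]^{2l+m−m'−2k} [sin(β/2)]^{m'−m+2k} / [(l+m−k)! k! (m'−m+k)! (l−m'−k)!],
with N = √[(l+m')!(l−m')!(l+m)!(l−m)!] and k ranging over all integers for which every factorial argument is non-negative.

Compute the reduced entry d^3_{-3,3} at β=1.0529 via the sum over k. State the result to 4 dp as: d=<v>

d^3_{-3,3}(β=1.0529) via the finite sum:
c=cos(1.052900/2)=0.864596, s=sin(1.052900/2)=0.502467; N=√[1·720·720·1]=720.000000
k: max(0,(3)−(-3))=6 … min(3+(3),3−(-3))=6
  k=6: (−1)^0·720.0000/(720)·0.8646^0·0.5025^6 = +0.016093
d^3_{-3,3}(1.0529) = +0.016093

d=0.0161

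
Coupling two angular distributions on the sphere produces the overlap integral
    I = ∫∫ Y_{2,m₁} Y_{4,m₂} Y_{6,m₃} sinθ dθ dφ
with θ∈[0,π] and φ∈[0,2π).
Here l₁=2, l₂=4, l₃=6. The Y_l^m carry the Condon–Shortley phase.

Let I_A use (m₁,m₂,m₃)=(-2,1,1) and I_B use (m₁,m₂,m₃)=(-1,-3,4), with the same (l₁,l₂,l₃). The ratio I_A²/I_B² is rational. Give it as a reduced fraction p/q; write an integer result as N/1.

7/48

l's match ⇒ only the (l;m) 3-j factors differ between A and B.
A: triangle coeff Δ(2,4,6) = 1/6435; Σ_t [0,0]: t=0:+1/17280 = 1/17280; (3j)²=7/1287 [(2 4 6; -2 1 1)], sign=-1
B: triangle coeff Δ(2,4,6) = 1/6435; Σ_t [0,0]: t=0:+1/30240 = 1/30240; (3j)²=16/429 [(2 4 6; -1 -3 4)], sign=+1
I_A²/I_B² = (7/1287)/(16/429) = 7/48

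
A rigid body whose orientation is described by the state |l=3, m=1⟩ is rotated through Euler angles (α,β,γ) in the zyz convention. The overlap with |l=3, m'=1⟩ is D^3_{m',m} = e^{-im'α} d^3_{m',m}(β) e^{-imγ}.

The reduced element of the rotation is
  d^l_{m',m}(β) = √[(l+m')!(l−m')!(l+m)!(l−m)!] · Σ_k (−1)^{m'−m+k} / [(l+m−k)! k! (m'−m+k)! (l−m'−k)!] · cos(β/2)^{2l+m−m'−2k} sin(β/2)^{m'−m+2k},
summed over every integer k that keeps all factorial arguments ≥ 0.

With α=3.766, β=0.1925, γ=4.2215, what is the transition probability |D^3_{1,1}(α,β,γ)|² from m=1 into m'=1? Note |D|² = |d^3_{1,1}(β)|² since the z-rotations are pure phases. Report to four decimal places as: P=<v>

Split into d^3_{1,1}(β=0.1925) × two z-phases.
c=cos(0.192500/2)=0.995372, s=sin(0.192500/2)=0.096101; N=√[24·2·24·2]=48.000000
k: max(0,(1)−(1))=0 … min(3+(1),3−(1))=2
  k=0: (−1)^0·48.0000/(48)·0.9954^6·0.0961^0 = +0.972549
  k=1: (−1)^1·48.0000/(6)·0.9954^4·0.0961^2 = -0.072526
  k=2: (−1)^2·48.0000/(8)·0.9954^2·0.0961^4 = +0.000507
d^3_{1,1}(0.1925) = +0.972549 -0.072526 +0.000507 = +0.900530
|D^3_{1,1}|² = |d^3_{1,1}(β)|² = (+0.900530)² = 0.810955 (the z-rotation phases have unit modulus)

P=0.8110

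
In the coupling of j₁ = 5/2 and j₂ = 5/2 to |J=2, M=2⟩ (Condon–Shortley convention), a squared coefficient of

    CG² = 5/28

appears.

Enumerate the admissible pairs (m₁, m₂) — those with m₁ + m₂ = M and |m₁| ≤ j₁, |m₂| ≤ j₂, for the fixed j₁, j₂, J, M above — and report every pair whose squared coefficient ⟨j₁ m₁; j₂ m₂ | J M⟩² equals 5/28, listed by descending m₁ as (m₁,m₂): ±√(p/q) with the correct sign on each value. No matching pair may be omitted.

Admissible pairs with m₁+m₂ = M = 2: (-1/2,5/2), (1/2,3/2), (3/2,1/2), (5/2,-1/2)
  (m₁,m₂)=(5/2,-1/2): CG² = 5/28, CG = +√(5/28)   ← matches the target
  (m₁,m₂)=(3/2,1/2): CG² = 9/28, CG = −√(9/28)
  (m₁,m₂)=(1/2,3/2): CG² = 9/28, CG = +√(9/28)
  (m₁,m₂)=(-1/2,5/2): CG² = 5/28, CG = −√(5/28)   ← matches the target
Pairs with CG² = 5/28: (5/2,-1/2): +√(5/28); (-1/2,5/2): −√(5/28)

(5/2,-1/2): +√(5/28); (-1/2,5/2): −√(5/28)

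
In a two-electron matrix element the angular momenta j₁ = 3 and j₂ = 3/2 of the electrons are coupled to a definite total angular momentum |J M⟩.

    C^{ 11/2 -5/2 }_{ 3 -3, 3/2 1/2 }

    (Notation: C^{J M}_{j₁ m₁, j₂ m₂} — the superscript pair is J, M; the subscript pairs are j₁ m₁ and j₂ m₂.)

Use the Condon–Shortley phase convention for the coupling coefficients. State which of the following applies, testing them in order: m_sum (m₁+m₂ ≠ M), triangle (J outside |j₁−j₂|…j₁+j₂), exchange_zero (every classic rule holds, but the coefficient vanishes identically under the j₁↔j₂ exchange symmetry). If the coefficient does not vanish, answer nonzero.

m-sum: m₁+m₂ = -3+1/2 = -5/2, M = -5/2  ✓
triangle: need |j₁−j₂| ≤ J ≤ j₁+j₂, i.e. J ∈ [3/2, 9/2]; J = 11/2 is outside ✗ ⇒ coefficient is 0

triangle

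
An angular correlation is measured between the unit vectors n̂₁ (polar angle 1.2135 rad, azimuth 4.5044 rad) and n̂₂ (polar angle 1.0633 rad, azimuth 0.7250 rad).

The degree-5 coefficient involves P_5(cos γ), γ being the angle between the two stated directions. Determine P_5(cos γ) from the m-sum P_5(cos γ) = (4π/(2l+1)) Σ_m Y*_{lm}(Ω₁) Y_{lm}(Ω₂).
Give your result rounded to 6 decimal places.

-0.116435

Expand P_5 via completeness: Σ_{m} conj(Y_{5,m}) at Ω₁ times Y_{5,m} at Ω₂ —
  term(m=-5) = 0.07918 + 0.00376j   from Y*(Ω₁)=-0.28885 - 0.16958j, Y(Ω₂)=-0.20954 + 0.11000j
  term(m=-4) = -0.13670 + 0.09160j   from Y*(Ω₁)=0.26629 - 0.29232j, Y(Ω₂)=-0.40406 - 0.09956j
  term(m=-3) = 0.00251 - 0.00703j   from Y*(Ω₁)=0.01677 + 0.02329j, Y(Ω₂)=-0.14768 - 0.21393j
  term(m=-2) = 0.01757 + 0.05777j   from Y*(Ω₁)=0.30124 - 0.13308j, Y(Ω₂)=-0.02209 + 0.18201j
  term(m=-1) = -0.03051 - 0.02261j   from Y*(Ω₁)=0.02468 + 0.11693j, Y(Ω₂)=-0.23783 + 0.21071j
  term(m=+0) = 0.03399 + 0.00000j   from Y*(Ω₁)=0.30187 + 0.00000j, Y(Ω₂)=0.11261 + 0.00000j
  term(m=+1) = -0.03051 + 0.02261j   from Y*(Ω₁)=-0.02468 + 0.11693j, Y(Ω₂)=0.23783 + 0.21071j
  term(m=+2) = 0.01757 - 0.05777j   from Y*(Ω₁)=0.30124 + 0.13308j, Y(Ω₂)=-0.02209 - 0.18201j
  term(m=+3) = 0.00251 + 0.00703j   from Y*(Ω₁)=-0.01677 + 0.02329j, Y(Ω₂)=0.14768 - 0.21393j
  term(m=+4) = -0.13670 - 0.09160j   from Y*(Ω₁)=0.26629 + 0.29232j, Y(Ω₂)=-0.40406 + 0.09956j
  term(m=+5) = 0.07918 - 0.00376j   from Y*(Ω₁)=0.28885 - 0.16958j, Y(Ω₂)=0.20954 + 0.11000j
Σ over m = -0.10192 + 0.00000j; ×(4π/11) → -0.11643 + 0.00000j. Real part: -0.116435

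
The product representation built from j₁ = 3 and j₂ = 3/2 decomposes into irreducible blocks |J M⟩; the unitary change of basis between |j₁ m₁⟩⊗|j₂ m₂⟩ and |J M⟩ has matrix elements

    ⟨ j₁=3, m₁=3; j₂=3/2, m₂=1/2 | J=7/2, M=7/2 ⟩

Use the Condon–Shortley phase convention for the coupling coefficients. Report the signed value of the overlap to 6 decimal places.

j₁+j₂−J=1  J+j₁−j₂=5  J−j₁+j₂=2  j₁+j₂+J+1=9
(j₁±m₁, j₂±m₂, J±M) = (6,0,2,1,7,0)
P² = 38400
sum k=0..0:
  [0] +1/240 = 1/240
S = 1/240
C² = P²·S² = 2/3 ; C = +0.816497

+√(2/3) = +0.816497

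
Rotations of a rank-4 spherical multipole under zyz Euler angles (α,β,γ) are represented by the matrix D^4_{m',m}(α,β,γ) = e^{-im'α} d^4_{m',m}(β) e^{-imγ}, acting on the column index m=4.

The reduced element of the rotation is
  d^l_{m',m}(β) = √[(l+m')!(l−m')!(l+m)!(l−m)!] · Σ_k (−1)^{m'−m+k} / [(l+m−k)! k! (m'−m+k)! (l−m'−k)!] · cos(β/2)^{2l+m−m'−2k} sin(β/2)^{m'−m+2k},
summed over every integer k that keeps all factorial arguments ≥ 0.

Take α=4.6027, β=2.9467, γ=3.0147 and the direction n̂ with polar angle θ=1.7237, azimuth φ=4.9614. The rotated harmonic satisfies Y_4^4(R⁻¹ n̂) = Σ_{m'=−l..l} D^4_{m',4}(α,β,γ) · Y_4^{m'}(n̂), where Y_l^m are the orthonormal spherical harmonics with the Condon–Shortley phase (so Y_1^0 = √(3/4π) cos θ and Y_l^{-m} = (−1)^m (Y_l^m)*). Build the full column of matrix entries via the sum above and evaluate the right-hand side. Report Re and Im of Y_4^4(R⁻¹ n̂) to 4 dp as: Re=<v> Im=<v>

Need the full column D^4_{m',4} for m'=−4..4 at α=4.6027, β=2.9467, γ=3.0147.
cos(β/2)=0.097292, sin(β/2)=0.995256
d^4_{-4,4}: single k=8 term ⇒ +0.962671;  D = +0.960393+0.066194i
d^4_{-3,4}: single k=7 term ⇒ +0.266174;  D = -0.047261+0.261945i
d^4_{-2,4}: single k=6 term ⇒ +0.048679;  D = -0.046672-0.013836i
d^4_{-1,4}: single k=5 term ⇒ +0.006730;  D = +0.002608-0.006204i
d^4_{0,4}: single k=4 term ⇒ +0.000736;  D = +0.000643+0.000358i
d^4_{1,4}: single k=3 term ⇒ +0.000064;  D = -0.000037+0.000052i
d^4_{2,4}: single k=2 term ⇒ +0.000004;  D = -0.000003-0.000003i
d^4_{3,4}: single k=1 term ⇒ +0.000000;  D = +0.000000-0.000000i
d^4_{4,4}: single k=0 term ⇒ +0.000000;  D = +0.000000+0.000000i
Y_4^{m'}(θ=1.7237,φ=4.9614) and Σ D·Y over m':
  (+0.9604+0.0662i)·(+0.2295-0.3544i)  (-0.0473+0.2619i)·(+0.1251+0.1350i)  (-0.0467-0.0138i)·(+0.2405-0.1307i)  (+0.0026-0.0062i)·(+0.0498+0.1958i)  (+0.0006+0.0004i)·(+0.2457+0.0000i)  (-0.0000+0.0001i)·(-0.0498+0.1958i)  (-0.0000-0.0000i)·(+0.2405+0.1307i)  (+0.0000-0.0000i)·(-0.1251+0.1350i)  (+0.0000+0.0000i)·(+0.2295+0.3544i)
Y_4^4(R⁻¹ n̂) = +0.191089-0.295737i

Re=0.1911 Im=-0.2957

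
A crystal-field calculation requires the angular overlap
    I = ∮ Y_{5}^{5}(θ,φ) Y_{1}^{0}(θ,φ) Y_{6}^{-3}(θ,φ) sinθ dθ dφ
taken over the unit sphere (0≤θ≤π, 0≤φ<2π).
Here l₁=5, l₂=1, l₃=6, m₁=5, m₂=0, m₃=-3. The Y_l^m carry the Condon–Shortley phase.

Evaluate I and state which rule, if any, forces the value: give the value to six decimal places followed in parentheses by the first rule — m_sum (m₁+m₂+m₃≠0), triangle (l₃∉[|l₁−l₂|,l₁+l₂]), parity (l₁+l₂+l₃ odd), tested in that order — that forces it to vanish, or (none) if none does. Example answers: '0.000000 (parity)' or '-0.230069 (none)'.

0.000000 (m_sum)

m-sum = 5 + 0 − 3 = 2 ≠ 0 ⇒ I = 0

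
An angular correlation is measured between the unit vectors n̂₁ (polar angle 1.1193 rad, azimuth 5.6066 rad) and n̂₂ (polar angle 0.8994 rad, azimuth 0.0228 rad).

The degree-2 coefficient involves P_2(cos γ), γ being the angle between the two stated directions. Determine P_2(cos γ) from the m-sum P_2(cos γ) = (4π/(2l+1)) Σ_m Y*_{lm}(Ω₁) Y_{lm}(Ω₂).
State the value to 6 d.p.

0.485438

Term-by-term m-sum for l=2 (normalisation 4π/5 = 2.513274):
  [-2]  conj(Y_{2,-2})(Ω₁) = (0.067524, -0.305363) ; Y_{2,-2}(Ω₂) = (0.236546, -0.010794) ; Δ = (0.012677, -0.072961)
  [-1]  conj(Y_{2,-1})(Ω₁) = (0.236485, -0.189904) ; Y_{2,-1}(Ω₂) = (0.376179, -0.008578) ; Δ = (0.087332, -0.073467)
  [+0]  conj(Y_{2,0})(Ω₁) = (-0.135270, -0.000000) ; Y_{2,0}(Ω₂) = (0.050762, 0.000000) ; Δ = (-0.006867, -0.000000)
  [+1]  conj(Y_{2,1})(Ω₁) = (-0.236485, -0.189904) ; Y_{2,1}(Ω₂) = (-0.376179, -0.008578) ; Δ = (0.087332, 0.073467)
  [+2]  conj(Y_{2,2})(Ω₁) = (0.067524, 0.305363) ; Y_{2,2}(Ω₂) = (0.236546, 0.010794) ; Δ = (0.012677, 0.072961)
Total Σ_m = (0.193150, 0.000000). Multiply by 2.513274: (0.485438, 0.000000). P_2(cos γ) = 0.485438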